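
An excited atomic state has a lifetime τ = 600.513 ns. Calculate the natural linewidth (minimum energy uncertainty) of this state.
548.041 peV

Using the energy-time uncertainty principle:
ΔEΔt ≥ ℏ/2

The lifetime τ represents the time uncertainty Δt.
The natural linewidth (minimum energy uncertainty) is:

ΔE = ℏ/(2τ)
ΔE = (1.055e-34 J·s) / (2 × 6.005e-07 s)
ΔE = 8.781e-29 J = 548.041 peV

This natural linewidth limits the precision of spectroscopic measurements.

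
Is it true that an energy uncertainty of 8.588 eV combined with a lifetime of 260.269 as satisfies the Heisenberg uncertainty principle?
Yes, it satisfies the uncertainty relation.

Calculate the product ΔEΔt:
ΔE = 8.588 eV = 1.376e-18 J
ΔEΔt = (1.376e-18 J) × (2.603e-16 s)
ΔEΔt = 3.581e-34 J·s

Compare to the minimum allowed value ℏ/2:
ℏ/2 = 5.273e-35 J·s

Since ΔEΔt = 3.581e-34 J·s ≥ 5.273e-35 J·s = ℏ/2,
this satisfies the uncertainty relation.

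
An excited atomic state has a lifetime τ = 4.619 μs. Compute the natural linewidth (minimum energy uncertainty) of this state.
71.250 peV

Using the energy-time uncertainty principle:
ΔEΔt ≥ ℏ/2

The lifetime τ represents the time uncertainty Δt.
The natural linewidth (minimum energy uncertainty) is:

ΔE = ℏ/(2τ)
ΔE = (1.055e-34 J·s) / (2 × 4.619e-06 s)
ΔE = 1.142e-29 J = 71.250 peV

This natural linewidth limits the precision of spectroscopic measurements.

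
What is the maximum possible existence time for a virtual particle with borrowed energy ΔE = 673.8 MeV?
4.884 × 10^-25 s

Using the energy-time uncertainty principle:
ΔEΔt ≥ ℏ/2

For a virtual particle borrowing energy ΔE, the maximum lifetime is:
Δt_max = ℏ/(2ΔE)

Converting energy:
ΔE = 673.8 MeV = 1.080e-10 J

Δt_max = (1.055e-34 J·s) / (2 × 1.080e-10 J)
Δt_max = 4.884e-25 s = 4.884 × 10^-25 s

Virtual particles with higher borrowed energy exist for shorter times.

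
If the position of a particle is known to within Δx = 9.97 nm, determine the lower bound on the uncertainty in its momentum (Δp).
5.289 × 10^-27 kg·m/s

Using the Heisenberg uncertainty principle:
ΔxΔp ≥ ℏ/2

The minimum uncertainty in momentum is:
Δp_min = ℏ/(2Δx)
Δp_min = (1.055e-34 J·s) / (2 × 9.970e-09 m)
Δp_min = 5.289e-27 kg·m/s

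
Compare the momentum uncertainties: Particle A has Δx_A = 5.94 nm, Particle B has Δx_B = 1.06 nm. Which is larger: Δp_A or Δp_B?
Particle B has the larger minimum momentum uncertainty, by a factor of 5.60.

For each particle, the minimum momentum uncertainty is Δp_min = ℏ/(2Δx):

Particle A: Δp_A = ℏ/(2×5.940e-09 m) = 8.877e-27 kg·m/s
Particle B: Δp_B = ℏ/(2×1.060e-09 m) = 4.974e-26 kg·m/s

Ratio: Δp_B/Δp_A = 5.60

Since Δp_min ∝ 1/Δx, the particle with smaller position uncertainty (B) has larger momentum uncertainty.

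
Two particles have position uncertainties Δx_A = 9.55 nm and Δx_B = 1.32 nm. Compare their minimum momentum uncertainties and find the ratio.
Particle B has the larger minimum momentum uncertainty, by a factor of 7.23.

For each particle, the minimum momentum uncertainty is Δp_min = ℏ/(2Δx):

Particle A: Δp_A = ℏ/(2×9.550e-09 m) = 5.521e-27 kg·m/s
Particle B: Δp_B = ℏ/(2×1.320e-09 m) = 3.995e-26 kg·m/s

Ratio: Δp_B/Δp_A = 7.23

Since Δp_min ∝ 1/Δx, the particle with smaller position uncertainty (B) has larger momentum uncertainty.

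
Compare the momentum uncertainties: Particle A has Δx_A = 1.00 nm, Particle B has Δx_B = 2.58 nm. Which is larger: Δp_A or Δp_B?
Particle A has the larger minimum momentum uncertainty, by a factor of 2.58.

For each particle, the minimum momentum uncertainty is Δp_min = ℏ/(2Δx):

Particle A: Δp_A = ℏ/(2×1.000e-09 m) = 5.273e-26 kg·m/s
Particle B: Δp_B = ℏ/(2×2.580e-09 m) = 2.044e-26 kg·m/s

Ratio: Δp_A/Δp_B = 2.58

Since Δp_min ∝ 1/Δx, the particle with smaller position uncertainty (A) has larger momentum uncertainty.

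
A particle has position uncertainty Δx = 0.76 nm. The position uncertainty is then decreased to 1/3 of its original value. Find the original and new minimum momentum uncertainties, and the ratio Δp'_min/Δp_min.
Original Δp_min = 6.938 × 10^-26 kg·m/s; new Δp'_min = 2.081 × 10^-25 kg·m/s; ratio Δp'_min/Δp_min = 3.

From the uncertainty principle ΔxΔp ≥ ℏ/2, the minimum momentum uncertainty is Δp_min = ℏ/(2Δx).

Original (Δx = 0.76 nm = 7.600e-10 m):
Δp_min = (1.055e-34 J·s)/(2 × 7.600e-10 m) = 6.938e-26 kg·m/s

When Δx → (1/3)Δx:
Δp'_min = ℏ/(2 × (1/3)Δx) = 3 × ℏ/(2Δx) = 3 × Δp_min
Δp'_min = 3 × 6.938e-26 kg·m/s = 2.081e-25 kg·m/s

Since Δp_min ∝ 1/Δx, when Δx is decreased to 1/3 of its original value, Δp_min increases to 3 times its original value.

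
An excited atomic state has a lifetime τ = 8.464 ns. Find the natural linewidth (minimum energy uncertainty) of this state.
38.883 neV

Using the energy-time uncertainty principle:
ΔEΔt ≥ ℏ/2

The lifetime τ represents the time uncertainty Δt.
The natural linewidth (minimum energy uncertainty) is:

ΔE = ℏ/(2τ)
ΔE = (1.055e-34 J·s) / (2 × 8.464e-09 s)
ΔE = 6.230e-27 J = 38.883 neV

This natural linewidth limits the precision of spectroscopic measurements.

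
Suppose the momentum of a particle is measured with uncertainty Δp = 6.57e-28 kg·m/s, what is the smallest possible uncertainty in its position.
80.257 nm

Using the Heisenberg uncertainty principle:
ΔxΔp ≥ ℏ/2

The minimum uncertainty in position is:
Δx_min = ℏ/(2Δp)
Δx_min = (1.055e-34 J·s) / (2 × 6.570e-28 kg·m/s)
Δx_min = 8.026e-08 m = 80.257 nm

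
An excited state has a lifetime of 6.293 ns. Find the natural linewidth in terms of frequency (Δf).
12.645 MHz

Using the energy-time uncertainty principle and E = hf:
ΔEΔt ≥ ℏ/2
hΔf·Δt ≥ ℏ/2

The minimum frequency uncertainty is:
Δf = ℏ/(2hτ) = 1/(4πτ)
Δf = 1/(4π × 6.293e-09 s)
Δf = 1.265e+07 Hz = 12.645 MHz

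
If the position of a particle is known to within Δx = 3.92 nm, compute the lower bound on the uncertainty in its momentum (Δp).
1.345 × 10^-26 kg·m/s

Using the Heisenberg uncertainty principle:
ΔxΔp ≥ ℏ/2

The minimum uncertainty in momentum is:
Δp_min = ℏ/(2Δx)
Δp_min = (1.055e-34 J·s) / (2 × 3.920e-09 m)
Δp_min = 1.345e-26 kg·m/s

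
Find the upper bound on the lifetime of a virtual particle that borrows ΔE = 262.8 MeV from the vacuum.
1.252 ys

Using the energy-time uncertainty principle:
ΔEΔt ≥ ℏ/2

For a virtual particle borrowing energy ΔE, the maximum lifetime is:
Δt_max = ℏ/(2ΔE)

Converting energy:
ΔE = 262.8 MeV = 4.211e-11 J

Δt_max = (1.055e-34 J·s) / (2 × 4.211e-11 J)
Δt_max = 1.252e-24 s = 1.252 ys

Virtual particles with higher borrowed energy exist for shorter times.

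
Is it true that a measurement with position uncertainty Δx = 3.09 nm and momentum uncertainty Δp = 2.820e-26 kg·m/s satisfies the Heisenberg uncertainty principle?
Yes, it satisfies the uncertainty principle.

Calculate the product ΔxΔp:
ΔxΔp = (3.090e-09 m) × (2.820e-26 kg·m/s)
ΔxΔp = 8.714e-35 J·s

Compare to the minimum allowed value ℏ/2:
ℏ/2 = 5.273e-35 J·s

Since ΔxΔp = 8.714e-35 J·s ≥ 5.273e-35 J·s = ℏ/2,
the measurement satisfies the uncertainty principle.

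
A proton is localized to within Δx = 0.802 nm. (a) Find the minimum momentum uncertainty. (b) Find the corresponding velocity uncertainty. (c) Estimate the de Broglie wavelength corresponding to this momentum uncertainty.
(a) Δp_min = 6.575 × 10^-26 kg·m/s
(b) Δv_min = 39.307 m/s
(c) λ_dB = 10.078 nm

Step-by-step:

(a) From the uncertainty principle:
Δp_min = ℏ/(2Δx) = (1.055e-34 J·s)/(2 × 8.020e-10 m) = 6.575e-26 kg·m/s

(b) The velocity uncertainty:
Δv = Δp/m = (6.575e-26 kg·m/s)/(1.673e-27 kg) = 3.931e+01 m/s = 39.307 m/s

(c) The de Broglie wavelength for this momentum:
λ = h/p = (6.626e-34 J·s)/(6.575e-26 kg·m/s) = 1.008e-08 m = 10.078 nm

Note: The de Broglie wavelength is comparable to the localization size, as expected from wave-particle duality.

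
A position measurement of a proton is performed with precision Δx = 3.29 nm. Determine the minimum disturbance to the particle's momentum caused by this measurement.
1.603 × 10^-26 kg·m/s

The uncertainty principle implies that measuring position disturbs momentum:
ΔxΔp ≥ ℏ/2

When we measure position with precision Δx, we necessarily introduce a momentum uncertainty:
Δp ≥ ℏ/(2Δx)
Δp_min = (1.055e-34 J·s) / (2 × 3.290e-09 m)
Δp_min = 1.603e-26 kg·m/s

The more precisely we measure position, the greater the momentum disturbance.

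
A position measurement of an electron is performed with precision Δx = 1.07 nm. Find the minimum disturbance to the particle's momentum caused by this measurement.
4.928 × 10^-26 kg·m/s

The uncertainty principle implies that measuring position disturbs momentum:
ΔxΔp ≥ ℏ/2

When we measure position with precision Δx, we necessarily introduce a momentum uncertainty:
Δp ≥ ℏ/(2Δx)
Δp_min = (1.055e-34 J·s) / (2 × 1.070e-09 m)
Δp_min = 4.928e-26 kg·m/s

The more precisely we measure position, the greater the momentum disturbance.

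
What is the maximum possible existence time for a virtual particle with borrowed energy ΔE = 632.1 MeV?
5.207 × 10^-25 s

Using the energy-time uncertainty principle:
ΔEΔt ≥ ℏ/2

For a virtual particle borrowing energy ΔE, the maximum lifetime is:
Δt_max = ℏ/(2ΔE)

Converting energy:
ΔE = 632.1 MeV = 1.013e-10 J

Δt_max = (1.055e-34 J·s) / (2 × 1.013e-10 J)
Δt_max = 5.207e-25 s = 5.207 × 10^-25 s

Virtual particles with higher borrowed energy exist for shorter times.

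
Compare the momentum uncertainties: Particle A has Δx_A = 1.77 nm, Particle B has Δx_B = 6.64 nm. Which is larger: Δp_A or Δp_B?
Particle A has the larger minimum momentum uncertainty, by a factor of 3.75.

For each particle, the minimum momentum uncertainty is Δp_min = ℏ/(2Δx):

Particle A: Δp_A = ℏ/(2×1.770e-09 m) = 2.979e-26 kg·m/s
Particle B: Δp_B = ℏ/(2×6.640e-09 m) = 7.941e-27 kg·m/s

Ratio: Δp_A/Δp_B = 3.75

Since Δp_min ∝ 1/Δx, the particle with smaller position uncertainty (A) has larger momentum uncertainty.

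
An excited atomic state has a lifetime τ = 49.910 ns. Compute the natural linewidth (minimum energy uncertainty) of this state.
6.594 neV

Using the energy-time uncertainty principle:
ΔEΔt ≥ ℏ/2

The lifetime τ represents the time uncertainty Δt.
The natural linewidth (minimum energy uncertainty) is:

ΔE = ℏ/(2τ)
ΔE = (1.055e-34 J·s) / (2 × 4.991e-08 s)
ΔE = 1.056e-27 J = 6.594 neV

This natural linewidth limits the precision of spectroscopic measurements.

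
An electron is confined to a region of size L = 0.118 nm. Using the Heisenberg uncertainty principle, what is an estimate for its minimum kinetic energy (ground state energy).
684.067 meV

Using the uncertainty principle to estimate ground state energy:

1. The position uncertainty is approximately the confinement size:
   Δx ≈ L = 1.180e-10 m

2. From ΔxΔp ≥ ℏ/2, the minimum momentum uncertainty is:
   Δp ≈ ℏ/(2L) = 4.469e-25 kg·m/s

3. The kinetic energy is approximately:
   KE ≈ (Δp)²/(2m) = (4.469e-25)²/(2 × 9.109e-31 kg)
   KE ≈ 1.096e-19 J = 684.067 meV

This is an order-of-magnitude estimate of the ground state energy.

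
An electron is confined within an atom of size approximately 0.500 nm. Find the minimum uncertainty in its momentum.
1.055 × 10^-25 kg·m/s

Using the Heisenberg uncertainty principle:
ΔxΔp ≥ ℏ/2

With Δx ≈ L = 5.000e-10 m (the confinement size):
Δp_min = ℏ/(2Δx)
Δp_min = (1.055e-34 J·s) / (2 × 5.000e-10 m)
Δp_min = 1.055e-25 kg·m/s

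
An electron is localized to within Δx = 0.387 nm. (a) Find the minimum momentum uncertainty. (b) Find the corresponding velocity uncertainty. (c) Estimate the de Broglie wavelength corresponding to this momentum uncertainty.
(a) Δp_min = 1.362 × 10^-25 kg·m/s
(b) Δv_min = 149.571 km/s
(c) λ_dB = 4.863 nm

Step-by-step:

(a) From the uncertainty principle:
Δp_min = ℏ/(2Δx) = (1.055e-34 J·s)/(2 × 3.870e-10 m) = 1.362e-25 kg·m/s

(b) The velocity uncertainty:
Δv = Δp/m = (1.362e-25 kg·m/s)/(9.109e-31 kg) = 1.496e+05 m/s = 149.571 km/s

(c) The de Broglie wavelength for this momentum:
λ = h/p = (6.626e-34 J·s)/(1.362e-25 kg·m/s) = 4.863e-09 m = 4.863 nm

Note: The de Broglie wavelength is comparable to the localization size, as expected from wave-particle duality.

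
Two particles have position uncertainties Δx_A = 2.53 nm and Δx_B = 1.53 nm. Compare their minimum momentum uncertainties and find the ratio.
Particle B has the larger minimum momentum uncertainty, by a factor of 1.65.

For each particle, the minimum momentum uncertainty is Δp_min = ℏ/(2Δx):

Particle A: Δp_A = ℏ/(2×2.530e-09 m) = 2.084e-26 kg·m/s
Particle B: Δp_B = ℏ/(2×1.530e-09 m) = 3.446e-26 kg·m/s

Ratio: Δp_B/Δp_A = 1.65

Since Δp_min ∝ 1/Δx, the particle with smaller position uncertainty (B) has larger momentum uncertainty.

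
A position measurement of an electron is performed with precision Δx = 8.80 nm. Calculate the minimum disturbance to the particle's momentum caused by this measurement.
5.992 × 10^-27 kg·m/s

The uncertainty principle implies that measuring position disturbs momentum:
ΔxΔp ≥ ℏ/2

When we measure position with precision Δx, we necessarily introduce a momentum uncertainty:
Δp ≥ ℏ/(2Δx)
Δp_min = (1.055e-34 J·s) / (2 × 8.800e-09 m)
Δp_min = 5.992e-27 kg·m/s

The more precisely we measure position, the greater the momentum disturbance.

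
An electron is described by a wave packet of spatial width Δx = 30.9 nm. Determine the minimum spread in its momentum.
1.706 × 10^-27 kg·m/s

For a wave packet, the spatial width Δx and momentum spread Δp are related by the uncertainty principle:
ΔxΔp ≥ ℏ/2

The minimum momentum spread is:
Δp_min = ℏ/(2Δx)
Δp_min = (1.055e-34 J·s) / (2 × 3.090e-08 m)
Δp_min = 1.706e-27 kg·m/s

A wave packet cannot have both a well-defined position and well-defined momentum.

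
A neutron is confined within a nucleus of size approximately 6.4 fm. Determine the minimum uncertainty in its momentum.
8.239 × 10^-21 kg·m/s

Using the Heisenberg uncertainty principle:
ΔxΔp ≥ ℏ/2

With Δx ≈ L = 6.400e-15 m (the confinement size):
Δp_min = ℏ/(2Δx)
Δp_min = (1.055e-34 J·s) / (2 × 6.400e-15 m)
Δp_min = 8.239e-21 kg·m/s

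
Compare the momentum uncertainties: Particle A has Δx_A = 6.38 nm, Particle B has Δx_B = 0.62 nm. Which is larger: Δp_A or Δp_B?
Particle B has the larger minimum momentum uncertainty, by a factor of 10.29.

For each particle, the minimum momentum uncertainty is Δp_min = ℏ/(2Δx):

Particle A: Δp_A = ℏ/(2×6.380e-09 m) = 8.265e-27 kg·m/s
Particle B: Δp_B = ℏ/(2×6.200e-10 m) = 8.505e-26 kg·m/s

Ratio: Δp_B/Δp_A = 10.29

Since Δp_min ∝ 1/Δx, the particle with smaller position uncertainty (B) has larger momentum uncertainty.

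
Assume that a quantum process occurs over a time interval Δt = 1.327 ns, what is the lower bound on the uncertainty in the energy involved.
248.008 neV

Using the energy-time uncertainty principle:
ΔEΔt ≥ ℏ/2

The minimum uncertainty in energy is:
ΔE_min = ℏ/(2Δt)
ΔE_min = (1.055e-34 J·s) / (2 × 1.327e-09 s)
ΔE_min = 3.974e-26 J = 248.008 neV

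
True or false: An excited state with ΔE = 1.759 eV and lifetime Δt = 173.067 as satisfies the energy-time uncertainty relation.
No, it violates the uncertainty relation.

Calculate the product ΔEΔt:
ΔE = 1.759 eV = 2.818e-19 J
ΔEΔt = (2.818e-19 J) × (1.731e-16 s)
ΔEΔt = 4.877e-35 J·s

Compare to the minimum allowed value ℏ/2:
ℏ/2 = 5.273e-35 J·s

Since ΔEΔt = 4.877e-35 J·s < 5.273e-35 J·s = ℏ/2,
this violates the uncertainty relation.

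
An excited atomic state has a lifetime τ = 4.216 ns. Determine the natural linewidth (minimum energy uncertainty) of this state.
78.061 neV

Using the energy-time uncertainty principle:
ΔEΔt ≥ ℏ/2

The lifetime τ represents the time uncertainty Δt.
The natural linewidth (minimum energy uncertainty) is:

ΔE = ℏ/(2τ)
ΔE = (1.055e-34 J·s) / (2 × 4.216e-09 s)
ΔE = 1.251e-26 J = 78.061 neV

This natural linewidth limits the precision of spectroscopic measurements.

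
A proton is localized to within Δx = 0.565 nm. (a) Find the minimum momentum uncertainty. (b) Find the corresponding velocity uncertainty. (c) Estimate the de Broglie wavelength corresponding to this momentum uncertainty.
(a) Δp_min = 9.332 × 10^-26 kg·m/s
(b) Δv_min = 55.796 m/s
(c) λ_dB = 7.100 nm

Step-by-step:

(a) From the uncertainty principle:
Δp_min = ℏ/(2Δx) = (1.055e-34 J·s)/(2 × 5.650e-10 m) = 9.332e-26 kg·m/s

(b) The velocity uncertainty:
Δv = Δp/m = (9.332e-26 kg·m/s)/(1.673e-27 kg) = 5.580e+01 m/s = 55.796 m/s

(c) The de Broglie wavelength for this momentum:
λ = h/p = (6.626e-34 J·s)/(9.332e-26 kg·m/s) = 7.100e-09 m = 7.100 nm

Note: The de Broglie wavelength is comparable to the localization size, as expected from wave-particle duality.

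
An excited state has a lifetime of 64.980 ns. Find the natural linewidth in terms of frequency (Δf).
1.225 MHz

Using the energy-time uncertainty principle and E = hf:
ΔEΔt ≥ ℏ/2
hΔf·Δt ≥ ℏ/2

The minimum frequency uncertainty is:
Δf = ℏ/(2hτ) = 1/(4πτ)
Δf = 1/(4π × 6.498e-08 s)
Δf = 1.225e+06 Hz = 1.225 MHz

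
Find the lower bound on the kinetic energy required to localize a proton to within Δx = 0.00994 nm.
52.503 meV

Localizing a particle requires giving it sufficient momentum uncertainty:

1. From uncertainty principle: Δp ≥ ℏ/(2Δx)
   Δp_min = (1.055e-34 J·s) / (2 × 9.940e-12 m)
   Δp_min = 5.305e-24 kg·m/s

2. This momentum uncertainty corresponds to kinetic energy:
   KE ≈ (Δp)²/(2m) = (5.305e-24)²/(2 × 1.673e-27 kg)
   KE = 8.412e-21 J = 52.503 meV

Tighter localization requires more energy.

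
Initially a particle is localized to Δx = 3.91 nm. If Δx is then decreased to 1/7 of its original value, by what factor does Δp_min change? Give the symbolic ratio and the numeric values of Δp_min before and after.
Original Δp_min = 1.349 × 10^-26 kg·m/s; new Δp'_min = 9.440 × 10^-26 kg·m/s; ratio Δp'_min/Δp_min = 7.

From the uncertainty principle ΔxΔp ≥ ℏ/2, the minimum momentum uncertainty is Δp_min = ℏ/(2Δx).

Original (Δx = 3.91 nm = 3.910e-09 m):
Δp_min = (1.055e-34 J·s)/(2 × 3.910e-09 m) = 1.349e-26 kg·m/s

When Δx → (1/7)Δx:
Δp'_min = ℏ/(2 × (1/7)Δx) = 7 × ℏ/(2Δx) = 7 × Δp_min
Δp'_min = 7 × 1.349e-26 kg·m/s = 9.440e-26 kg·m/s

Since Δp_min ∝ 1/Δx, when Δx is decreased to 1/7 of its original value, Δp_min increases to 7 times its original value.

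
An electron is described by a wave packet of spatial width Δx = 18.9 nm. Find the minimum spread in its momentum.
2.790 × 10^-27 kg·m/s

For a wave packet, the spatial width Δx and momentum spread Δp are related by the uncertainty principle:
ΔxΔp ≥ ℏ/2

The minimum momentum spread is:
Δp_min = ℏ/(2Δx)
Δp_min = (1.055e-34 J·s) / (2 × 1.890e-08 m)
Δp_min = 2.790e-27 kg·m/s

A wave packet cannot have both a well-defined position and well-defined momentum.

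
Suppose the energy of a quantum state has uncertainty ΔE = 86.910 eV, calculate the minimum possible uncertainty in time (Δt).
3.787 as

Using the energy-time uncertainty principle:
ΔEΔt ≥ ℏ/2

The minimum uncertainty in time is:
Δt_min = ℏ/(2ΔE)
Δt_min = (1.055e-34 J·s) / (2 × 1.392e-17 J)
Δt_min = 3.787e-18 s = 3.787 as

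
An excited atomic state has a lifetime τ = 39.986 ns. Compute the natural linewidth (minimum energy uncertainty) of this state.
8.231 neV

Using the energy-time uncertainty principle:
ΔEΔt ≥ ℏ/2

The lifetime τ represents the time uncertainty Δt.
The natural linewidth (minimum energy uncertainty) is:

ΔE = ℏ/(2τ)
ΔE = (1.055e-34 J·s) / (2 × 3.999e-08 s)
ΔE = 1.319e-27 J = 8.231 neV

This natural linewidth limits the precision of spectroscopic measurements.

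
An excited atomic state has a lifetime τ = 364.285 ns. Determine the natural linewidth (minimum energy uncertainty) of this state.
903.430 peV

Using the energy-time uncertainty principle:
ΔEΔt ≥ ℏ/2

The lifetime τ represents the time uncertainty Δt.
The natural linewidth (minimum energy uncertainty) is:

ΔE = ℏ/(2τ)
ΔE = (1.055e-34 J·s) / (2 × 3.643e-07 s)
ΔE = 1.447e-28 J = 903.430 peV

This natural linewidth limits the precision of spectroscopic measurements.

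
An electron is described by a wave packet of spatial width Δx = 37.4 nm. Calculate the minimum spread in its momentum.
1.410 × 10^-27 kg·m/s

For a wave packet, the spatial width Δx and momentum spread Δp are related by the uncertainty principle:
ΔxΔp ≥ ℏ/2

The minimum momentum spread is:
Δp_min = ℏ/(2Δx)
Δp_min = (1.055e-34 J·s) / (2 × 3.740e-08 m)
Δp_min = 1.410e-27 kg·m/s

A wave packet cannot have both a well-defined position and well-defined momentum.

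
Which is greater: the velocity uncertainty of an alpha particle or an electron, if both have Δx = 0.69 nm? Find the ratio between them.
The electron has the larger minimum velocity uncertainty, by a ratio of 7294.3.

For both particles, Δp_min = ℏ/(2Δx) = 7.642e-26 kg·m/s (same for both).

The velocity uncertainty is Δv = Δp/m:
- alpha particle: Δv = 7.642e-26 / 6.645e-27 = 1.150e+01 m/s = 11.501 m/s
- electron: Δv = 7.642e-26 / 9.109e-31 = 8.389e+04 m/s = 83.890 km/s

Ratio: 8.389e+04 / 1.150e+01 = 7294.3

The lighter particle has larger velocity uncertainty because Δv ∝ 1/m.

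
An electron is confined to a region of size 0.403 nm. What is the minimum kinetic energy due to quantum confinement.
58.648 meV

Using the uncertainty principle:

1. Position uncertainty: Δx ≈ 4.030e-10 m
2. Minimum momentum uncertainty: Δp = ℏ/(2Δx) = 1.308e-25 kg·m/s
3. Minimum kinetic energy:
   KE = (Δp)²/(2m) = (1.308e-25)²/(2 × 9.109e-31 kg)
   KE = 9.396e-21 J = 58.648 meV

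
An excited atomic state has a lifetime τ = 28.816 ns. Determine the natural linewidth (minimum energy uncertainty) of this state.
11.421 neV

Using the energy-time uncertainty principle:
ΔEΔt ≥ ℏ/2

The lifetime τ represents the time uncertainty Δt.
The natural linewidth (minimum energy uncertainty) is:

ΔE = ℏ/(2τ)
ΔE = (1.055e-34 J·s) / (2 × 2.882e-08 s)
ΔE = 1.830e-27 J = 11.421 neV

This natural linewidth limits the precision of spectroscopic measurements.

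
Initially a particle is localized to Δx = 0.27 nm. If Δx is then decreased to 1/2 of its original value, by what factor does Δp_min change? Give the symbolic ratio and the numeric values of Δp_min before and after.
Original Δp_min = 1.953 × 10^-25 kg·m/s; new Δp'_min = 3.906 × 10^-25 kg·m/s; ratio Δp'_min/Δp_min = 2.

From the uncertainty principle ΔxΔp ≥ ℏ/2, the minimum momentum uncertainty is Δp_min = ℏ/(2Δx).

Original (Δx = 0.27 nm = 2.700e-10 m):
Δp_min = (1.055e-34 J·s)/(2 × 2.700e-10 m) = 1.953e-25 kg·m/s

When Δx → (1/2)Δx:
Δp'_min = ℏ/(2 × (1/2)Δx) = 2 × ℏ/(2Δx) = 2 × Δp_min
Δp'_min = 2 × 1.953e-25 kg·m/s = 3.906e-25 kg·m/s

Since Δp_min ∝ 1/Δx, when Δx is decreased to 1/2 of its original value, Δp_min increases to 2 times its original value.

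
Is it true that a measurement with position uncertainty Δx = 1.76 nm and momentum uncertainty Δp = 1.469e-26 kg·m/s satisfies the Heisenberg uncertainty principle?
No, it violates the uncertainty principle (impossible measurement).

Calculate the product ΔxΔp:
ΔxΔp = (1.760e-09 m) × (1.469e-26 kg·m/s)
ΔxΔp = 2.585e-35 J·s

Compare to the minimum allowed value ℏ/2:
ℏ/2 = 5.273e-35 J·s

Since ΔxΔp = 2.585e-35 J·s < 5.273e-35 J·s = ℏ/2,
the measurement violates the uncertainty principle.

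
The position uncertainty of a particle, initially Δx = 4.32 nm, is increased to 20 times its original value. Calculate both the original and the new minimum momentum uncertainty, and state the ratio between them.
Original Δp_min = 1.221 × 10^-26 kg·m/s; new Δp'_min = 6.103 × 10^-28 kg·m/s; ratio Δp'_min/Δp_min = 1/20.

From the uncertainty principle ΔxΔp ≥ ℏ/2, the minimum momentum uncertainty is Δp_min = ℏ/(2Δx).

Original (Δx = 4.32 nm = 4.320e-09 m):
Δp_min = (1.055e-34 J·s)/(2 × 4.320e-09 m) = 1.221e-26 kg·m/s

When Δx → 20Δx:
Δp'_min = ℏ/(2 × 20Δx) = (1/20) × ℏ/(2Δx) = (1/20) × Δp_min
Δp'_min = 1/20 × 1.221e-26 kg·m/s = 6.103e-28 kg·m/s

Since Δp_min ∝ 1/Δx, when Δx is increased to 20 times its original value, Δp_min decreases to 1/20 of its original value.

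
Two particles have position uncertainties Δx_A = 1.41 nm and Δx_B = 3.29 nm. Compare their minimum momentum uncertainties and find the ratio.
Particle A has the larger minimum momentum uncertainty, by a factor of 2.33.

For each particle, the minimum momentum uncertainty is Δp_min = ℏ/(2Δx):

Particle A: Δp_A = ℏ/(2×1.410e-09 m) = 3.740e-26 kg·m/s
Particle B: Δp_B = ℏ/(2×3.290e-09 m) = 1.603e-26 kg·m/s

Ratio: Δp_A/Δp_B = 2.33

Since Δp_min ∝ 1/Δx, the particle with smaller position uncertainty (A) has larger momentum uncertainty.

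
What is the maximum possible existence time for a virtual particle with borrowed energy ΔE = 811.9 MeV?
4.054 × 10^-25 s

Using the energy-time uncertainty principle:
ΔEΔt ≥ ℏ/2

For a virtual particle borrowing energy ΔE, the maximum lifetime is:
Δt_max = ℏ/(2ΔE)

Converting energy:
ΔE = 811.9 MeV = 1.301e-10 J

Δt_max = (1.055e-34 J·s) / (2 × 1.301e-10 J)
Δt_max = 4.054e-25 s = 4.054 × 10^-25 s

Virtual particles with higher borrowed energy exist for shorter times.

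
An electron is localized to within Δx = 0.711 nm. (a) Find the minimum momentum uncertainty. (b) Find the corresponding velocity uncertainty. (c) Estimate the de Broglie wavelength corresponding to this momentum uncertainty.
(a) Δp_min = 7.416 × 10^-26 kg·m/s
(b) Δv_min = 81.412 km/s
(c) λ_dB = 8.935 nm

Step-by-step:

(a) From the uncertainty principle:
Δp_min = ℏ/(2Δx) = (1.055e-34 J·s)/(2 × 7.110e-10 m) = 7.416e-26 kg·m/s

(b) The velocity uncertainty:
Δv = Δp/m = (7.416e-26 kg·m/s)/(9.109e-31 kg) = 8.141e+04 m/s = 81.412 km/s

(c) The de Broglie wavelength for this momentum:
λ = h/p = (6.626e-34 J·s)/(7.416e-26 kg·m/s) = 8.935e-09 m = 8.935 nm

Note: The de Broglie wavelength is comparable to the localization size, as expected from wave-particle duality.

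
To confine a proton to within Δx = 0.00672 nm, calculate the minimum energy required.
114.872 meV

Localizing a particle requires giving it sufficient momentum uncertainty:

1. From uncertainty principle: Δp ≥ ℏ/(2Δx)
   Δp_min = (1.055e-34 J·s) / (2 × 6.720e-12 m)
   Δp_min = 7.847e-24 kg·m/s

2. This momentum uncertainty corresponds to kinetic energy:
   KE ≈ (Δp)²/(2m) = (7.847e-24)²/(2 × 1.673e-27 kg)
   KE = 1.840e-20 J = 114.872 meV

Tighter localization requires more energy.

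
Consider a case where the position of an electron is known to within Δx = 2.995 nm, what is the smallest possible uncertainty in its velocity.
19.327 km/s

Using the Heisenberg uncertainty principle and Δp = mΔv:
ΔxΔp ≥ ℏ/2
Δx(mΔv) ≥ ℏ/2

The minimum uncertainty in velocity is:
Δv_min = ℏ/(2mΔx)
Δv_min = (1.055e-34 J·s) / (2 × 9.109e-31 kg × 2.995e-09 m)
Δv_min = 1.933e+04 m/s = 19.327 km/s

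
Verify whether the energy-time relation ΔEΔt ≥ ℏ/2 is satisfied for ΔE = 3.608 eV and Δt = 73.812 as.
No, it violates the uncertainty relation.

Calculate the product ΔEΔt:
ΔE = 3.608 eV = 5.781e-19 J
ΔEΔt = (5.781e-19 J) × (7.381e-17 s)
ΔEΔt = 4.267e-35 J·s

Compare to the minimum allowed value ℏ/2:
ℏ/2 = 5.273e-35 J·s

Since ΔEΔt = 4.267e-35 J·s < 5.273e-35 J·s = ℏ/2,
this violates the uncertainty relation.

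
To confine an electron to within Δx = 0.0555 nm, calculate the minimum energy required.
3.092 eV

Localizing a particle requires giving it sufficient momentum uncertainty:

1. From uncertainty principle: Δp ≥ ℏ/(2Δx)
   Δp_min = (1.055e-34 J·s) / (2 × 5.550e-11 m)
   Δp_min = 9.501e-25 kg·m/s

2. This momentum uncertainty corresponds to kinetic energy:
   KE ≈ (Δp)²/(2m) = (9.501e-25)²/(2 × 9.109e-31 kg)
   KE = 4.954e-19 J = 3.092 eV

Tighter localization requires more energy.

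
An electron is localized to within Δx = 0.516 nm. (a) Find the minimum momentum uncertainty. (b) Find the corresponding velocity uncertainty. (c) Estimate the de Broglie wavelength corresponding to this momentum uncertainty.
(a) Δp_min = 1.022 × 10^-25 kg·m/s
(b) Δv_min = 112.178 km/s
(c) λ_dB = 6.484 nm

Step-by-step:

(a) From the uncertainty principle:
Δp_min = ℏ/(2Δx) = (1.055e-34 J·s)/(2 × 5.160e-10 m) = 1.022e-25 kg·m/s

(b) The velocity uncertainty:
Δv = Δp/m = (1.022e-25 kg·m/s)/(9.109e-31 kg) = 1.122e+05 m/s = 112.178 km/s

(c) The de Broglie wavelength for this momentum:
λ = h/p = (6.626e-34 J·s)/(1.022e-25 kg·m/s) = 6.484e-09 m = 6.484 nm

Note: The de Broglie wavelength is comparable to the localization size, as expected from wave-particle duality.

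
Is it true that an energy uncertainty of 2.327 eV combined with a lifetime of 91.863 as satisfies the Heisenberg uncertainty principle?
No, it violates the uncertainty relation.

Calculate the product ΔEΔt:
ΔE = 2.327 eV = 3.728e-19 J
ΔEΔt = (3.728e-19 J) × (9.186e-17 s)
ΔEΔt = 3.425e-35 J·s

Compare to the minimum allowed value ℏ/2:
ℏ/2 = 5.273e-35 J·s

Since ΔEΔt = 3.425e-35 J·s < 5.273e-35 J·s = ℏ/2,
this violates the uncertainty relation.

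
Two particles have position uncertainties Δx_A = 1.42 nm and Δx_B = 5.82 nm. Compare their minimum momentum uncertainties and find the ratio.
Particle A has the larger minimum momentum uncertainty, by a factor of 4.10.

For each particle, the minimum momentum uncertainty is Δp_min = ℏ/(2Δx):

Particle A: Δp_A = ℏ/(2×1.420e-09 m) = 3.713e-26 kg·m/s
Particle B: Δp_B = ℏ/(2×5.820e-09 m) = 9.060e-27 kg·m/s

Ratio: Δp_A/Δp_B = 4.10

Since Δp_min ∝ 1/Δx, the particle with smaller position uncertainty (A) has larger momentum uncertainty.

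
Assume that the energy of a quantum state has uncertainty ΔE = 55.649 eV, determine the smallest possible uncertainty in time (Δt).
5.914 as

Using the energy-time uncertainty principle:
ΔEΔt ≥ ℏ/2

The minimum uncertainty in time is:
Δt_min = ℏ/(2ΔE)
Δt_min = (1.055e-34 J·s) / (2 × 8.916e-18 J)
Δt_min = 5.914e-18 s = 5.914 as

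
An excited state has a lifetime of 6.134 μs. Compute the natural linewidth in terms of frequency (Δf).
12.973 kHz

Using the energy-time uncertainty principle and E = hf:
ΔEΔt ≥ ℏ/2
hΔf·Δt ≥ ℏ/2

The minimum frequency uncertainty is:
Δf = ℏ/(2hτ) = 1/(4πτ)
Δf = 1/(4π × 6.134e-06 s)
Δf = 1.297e+04 Hz = 12.973 kHz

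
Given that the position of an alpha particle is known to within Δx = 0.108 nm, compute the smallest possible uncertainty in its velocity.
73.477 m/s

Using the Heisenberg uncertainty principle and Δp = mΔv:
ΔxΔp ≥ ℏ/2
Δx(mΔv) ≥ ℏ/2

The minimum uncertainty in velocity is:
Δv_min = ℏ/(2mΔx)
Δv_min = (1.055e-34 J·s) / (2 × 6.645e-27 kg × 1.080e-10 m)
Δv_min = 7.348e+01 m/s = 73.477 m/s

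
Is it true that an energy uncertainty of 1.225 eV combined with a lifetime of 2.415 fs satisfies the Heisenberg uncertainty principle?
Yes, it satisfies the uncertainty relation.

Calculate the product ΔEΔt:
ΔE = 1.225 eV = 1.963e-19 J
ΔEΔt = (1.963e-19 J) × (2.415e-15 s)
ΔEΔt = 4.740e-34 J·s

Compare to the minimum allowed value ℏ/2:
ℏ/2 = 5.273e-35 J·s

Since ΔEΔt = 4.740e-34 J·s ≥ 5.273e-35 J·s = ℏ/2,
this satisfies the uncertainty relation.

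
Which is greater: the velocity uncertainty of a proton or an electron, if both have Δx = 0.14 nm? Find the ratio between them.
The electron has the larger minimum velocity uncertainty, by a ratio of 1836.2.

For both particles, Δp_min = ℏ/(2Δx) = 3.766e-25 kg·m/s (same for both).

The velocity uncertainty is Δv = Δp/m:
- proton: Δv = 3.766e-25 / 1.673e-27 = 2.252e+02 m/s = 225.175 m/s
- electron: Δv = 3.766e-25 / 9.109e-31 = 4.135e+05 m/s = 413.456 km/s

Ratio: 4.135e+05 / 2.252e+02 = 1836.2

The lighter particle has larger velocity uncertainty because Δv ∝ 1/m.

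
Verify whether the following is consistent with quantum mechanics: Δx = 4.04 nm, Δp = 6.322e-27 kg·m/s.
No, it violates the uncertainty principle (impossible measurement).

Calculate the product ΔxΔp:
ΔxΔp = (4.040e-09 m) × (6.322e-27 kg·m/s)
ΔxΔp = 2.554e-35 J·s

Compare to the minimum allowed value ℏ/2:
ℏ/2 = 5.273e-35 J·s

Since ΔxΔp = 2.554e-35 J·s < 5.273e-35 J·s = ℏ/2,
the measurement violates the uncertainty principle.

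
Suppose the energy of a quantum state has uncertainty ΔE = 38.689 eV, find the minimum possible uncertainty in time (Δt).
8.506 as

Using the energy-time uncertainty principle:
ΔEΔt ≥ ℏ/2

The minimum uncertainty in time is:
Δt_min = ℏ/(2ΔE)
Δt_min = (1.055e-34 J·s) / (2 × 6.199e-18 J)
Δt_min = 8.506e-18 s = 8.506 as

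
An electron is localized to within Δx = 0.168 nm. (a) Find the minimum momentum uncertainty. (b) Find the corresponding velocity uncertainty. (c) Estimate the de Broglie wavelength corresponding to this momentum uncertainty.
(a) Δp_min = 3.139 × 10^-25 kg·m/s
(b) Δv_min = 344.547 km/s
(c) λ_dB = 2.111 nm

Step-by-step:

(a) From the uncertainty principle:
Δp_min = ℏ/(2Δx) = (1.055e-34 J·s)/(2 × 1.680e-10 m) = 3.139e-25 kg·m/s

(b) The velocity uncertainty:
Δv = Δp/m = (3.139e-25 kg·m/s)/(9.109e-31 kg) = 3.445e+05 m/s = 344.547 km/s

(c) The de Broglie wavelength for this momentum:
λ = h/p = (6.626e-34 J·s)/(3.139e-25 kg·m/s) = 2.111e-09 m = 2.111 nm

Note: The de Broglie wavelength is comparable to the localization size, as expected from wave-particle duality.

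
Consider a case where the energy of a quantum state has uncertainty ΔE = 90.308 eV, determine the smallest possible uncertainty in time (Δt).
3.644 as

Using the energy-time uncertainty principle:
ΔEΔt ≥ ℏ/2

The minimum uncertainty in time is:
Δt_min = ℏ/(2ΔE)
Δt_min = (1.055e-34 J·s) / (2 × 1.447e-17 J)
Δt_min = 3.644e-18 s = 3.644 as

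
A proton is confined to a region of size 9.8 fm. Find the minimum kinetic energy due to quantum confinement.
54.013 keV

Using the uncertainty principle:

1. Position uncertainty: Δx ≈ 9.800e-15 m
2. Minimum momentum uncertainty: Δp = ℏ/(2Δx) = 5.380e-21 kg·m/s
3. Minimum kinetic energy:
   KE = (Δp)²/(2m) = (5.380e-21)²/(2 × 1.673e-27 kg)
   KE = 8.654e-15 J = 54.013 keV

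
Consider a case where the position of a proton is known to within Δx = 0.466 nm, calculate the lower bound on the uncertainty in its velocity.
67.649 m/s

Using the Heisenberg uncertainty principle and Δp = mΔv:
ΔxΔp ≥ ℏ/2
Δx(mΔv) ≥ ℏ/2

The minimum uncertainty in velocity is:
Δv_min = ℏ/(2mΔx)
Δv_min = (1.055e-34 J·s) / (2 × 1.673e-27 kg × 4.660e-10 m)
Δv_min = 6.765e+01 m/s = 67.649 m/s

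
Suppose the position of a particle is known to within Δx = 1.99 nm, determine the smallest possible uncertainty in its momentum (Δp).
2.650 × 10^-26 kg·m/s

Using the Heisenberg uncertainty principle:
ΔxΔp ≥ ℏ/2

The minimum uncertainty in momentum is:
Δp_min = ℏ/(2Δx)
Δp_min = (1.055e-34 J·s) / (2 × 1.990e-09 m)
Δp_min = 2.650e-26 kg·m/s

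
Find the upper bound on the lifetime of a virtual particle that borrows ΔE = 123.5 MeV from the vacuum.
2.665 ys

Using the energy-time uncertainty principle:
ΔEΔt ≥ ℏ/2

For a virtual particle borrowing energy ΔE, the maximum lifetime is:
Δt_max = ℏ/(2ΔE)

Converting energy:
ΔE = 123.5 MeV = 1.979e-11 J

Δt_max = (1.055e-34 J·s) / (2 × 1.979e-11 J)
Δt_max = 2.665e-24 s = 2.665 ys

Virtual particles with higher borrowed energy exist for shorter times.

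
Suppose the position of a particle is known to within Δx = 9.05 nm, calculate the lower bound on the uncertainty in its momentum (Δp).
5.826 × 10^-27 kg·m/s

Using the Heisenberg uncertainty principle:
ΔxΔp ≥ ℏ/2

The minimum uncertainty in momentum is:
Δp_min = ℏ/(2Δx)
Δp_min = (1.055e-34 J·s) / (2 × 9.050e-09 m)
Δp_min = 5.826e-27 kg·m/s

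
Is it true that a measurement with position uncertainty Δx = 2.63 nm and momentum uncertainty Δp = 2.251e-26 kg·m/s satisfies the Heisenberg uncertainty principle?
Yes, it satisfies the uncertainty principle.

Calculate the product ΔxΔp:
ΔxΔp = (2.630e-09 m) × (2.251e-26 kg·m/s)
ΔxΔp = 5.920e-35 J·s

Compare to the minimum allowed value ℏ/2:
ℏ/2 = 5.273e-35 J·s

Since ΔxΔp = 5.920e-35 J·s ≥ 5.273e-35 J·s = ℏ/2,
the measurement satisfies the uncertainty principle.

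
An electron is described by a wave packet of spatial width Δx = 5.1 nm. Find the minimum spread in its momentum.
1.034 × 10^-26 kg·m/s

For a wave packet, the spatial width Δx and momentum spread Δp are related by the uncertainty principle:
ΔxΔp ≥ ℏ/2

The minimum momentum spread is:
Δp_min = ℏ/(2Δx)
Δp_min = (1.055e-34 J·s) / (2 × 5.100e-09 m)
Δp_min = 1.034e-26 kg·m/s

A wave packet cannot have both a well-defined position and well-defined momentum.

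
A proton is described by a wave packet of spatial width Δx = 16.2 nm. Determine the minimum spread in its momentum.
3.255 × 10^-27 kg·m/s

For a wave packet, the spatial width Δx and momentum spread Δp are related by the uncertainty principle:
ΔxΔp ≥ ℏ/2

The minimum momentum spread is:
Δp_min = ℏ/(2Δx)
Δp_min = (1.055e-34 J·s) / (2 × 1.620e-08 m)
Δp_min = 3.255e-27 kg·m/s

A wave packet cannot have both a well-defined position and well-defined momentum.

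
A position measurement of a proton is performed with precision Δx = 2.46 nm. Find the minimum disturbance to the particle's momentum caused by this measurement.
2.143 × 10^-26 kg·m/s

The uncertainty principle implies that measuring position disturbs momentum:
ΔxΔp ≥ ℏ/2

When we measure position with precision Δx, we necessarily introduce a momentum uncertainty:
Δp ≥ ℏ/(2Δx)
Δp_min = (1.055e-34 J·s) / (2 × 2.460e-09 m)
Δp_min = 2.143e-26 kg·m/s

The more precisely we measure position, the greater the momentum disturbance.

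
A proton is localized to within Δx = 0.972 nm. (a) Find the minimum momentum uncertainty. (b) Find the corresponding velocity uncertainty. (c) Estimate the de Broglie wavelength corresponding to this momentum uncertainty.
(a) Δp_min = 5.425 × 10^-26 kg·m/s
(b) Δv_min = 32.433 m/s
(c) λ_dB = 12.215 nm

Step-by-step:

(a) From the uncertainty principle:
Δp_min = ℏ/(2Δx) = (1.055e-34 J·s)/(2 × 9.720e-10 m) = 5.425e-26 kg·m/s

(b) The velocity uncertainty:
Δv = Δp/m = (5.425e-26 kg·m/s)/(1.673e-27 kg) = 3.243e+01 m/s = 32.433 m/s

(c) The de Broglie wavelength for this momentum:
λ = h/p = (6.626e-34 J·s)/(5.425e-26 kg·m/s) = 1.221e-08 m = 12.215 nm

Note: The de Broglie wavelength is comparable to the localization size, as expected from wave-particle duality.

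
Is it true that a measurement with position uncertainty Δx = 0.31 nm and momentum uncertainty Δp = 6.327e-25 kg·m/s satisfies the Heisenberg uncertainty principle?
Yes, it satisfies the uncertainty principle.

Calculate the product ΔxΔp:
ΔxΔp = (3.100e-10 m) × (6.327e-25 kg·m/s)
ΔxΔp = 1.961e-34 J·s

Compare to the minimum allowed value ℏ/2:
ℏ/2 = 5.273e-35 J·s

Since ΔxΔp = 1.961e-34 J·s ≥ 5.273e-35 J·s = ℏ/2,
the measurement satisfies the uncertainty principle.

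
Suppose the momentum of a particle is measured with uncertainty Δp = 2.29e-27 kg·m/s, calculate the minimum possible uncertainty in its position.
23.026 nm

Using the Heisenberg uncertainty principle:
ΔxΔp ≥ ℏ/2

The minimum uncertainty in position is:
Δx_min = ℏ/(2Δp)
Δx_min = (1.055e-34 J·s) / (2 × 2.290e-27 kg·m/s)
Δx_min = 2.303e-08 m = 23.026 nm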